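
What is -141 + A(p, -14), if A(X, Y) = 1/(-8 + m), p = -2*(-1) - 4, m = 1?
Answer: -988/7 ≈ -141.14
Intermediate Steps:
p = -2 (p = 2 - 4 = -2)
A(X, Y) = -1/7 (A(X, Y) = 1/(-8 + 1) = 1/(-7) = -1/7)
-141 + A(p, -14) = -141 - 1/7 = -988/7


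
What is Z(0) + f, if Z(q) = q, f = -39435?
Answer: -39435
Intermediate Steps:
Z(0) + f = 0 - 39435 = -39435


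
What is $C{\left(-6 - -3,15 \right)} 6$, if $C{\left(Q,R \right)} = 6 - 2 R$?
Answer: $-144$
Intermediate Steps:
$C{\left(-6 - -3,15 \right)} 6 = \left(6 - 30\right) 6 = \left(-24\right) 6 = -144$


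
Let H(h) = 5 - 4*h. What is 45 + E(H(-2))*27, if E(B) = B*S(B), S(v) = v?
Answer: 4608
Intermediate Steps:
E(B) = B² (E(B) = B*B = B²)
45 + E(H(-2))*27 = 45 + (5 - 4*(-2))²*27 = 45 + (5 + 8)²*27 = 45 + 13²*27 = 45 + 169*27 = 45 + 4563 = 4608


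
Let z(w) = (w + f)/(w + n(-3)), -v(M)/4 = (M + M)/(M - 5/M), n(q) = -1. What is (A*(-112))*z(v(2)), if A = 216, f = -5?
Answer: -653184/31 ≈ -21070.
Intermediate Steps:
v(M) = -8*M/(M - 5/M) (v(M) = -4*(M + M)/(M - 5/M) = -4*2*M/(M - 5/M) = -8*M/(M - 5/M))
z(w) = (-5 + w)/(-1 + w) (z(w) = (w - 5)/(w - 1) = (-5 + w)/(-1 + w))
(A*(-112))*z(v(2)) = (216*(-112))*((-5 - 8*2²/(-5 + 2²))/(-1 - 8*2²/(-5 + 2²))) = -24192*(-5 - 8*4/(-5 + 4))/(-1 - 8*4/(-5 + 4)) = -24192*(-5 - 8*4/(-1))/(-1 - 8*4/(-1)) = -24192*(-5 - 8*4*(-1))/(-1 - 8*4*(-1)) = -24192*(-5 + 32)/(-1 + 32) = -24192*27/31 = -653184/31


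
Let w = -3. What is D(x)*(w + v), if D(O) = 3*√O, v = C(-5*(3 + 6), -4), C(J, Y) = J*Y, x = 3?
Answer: 531*√3 ≈ 919.72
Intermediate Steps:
v = 180 (v = -5*(3 + 6)*(-4) = -5*9*(-4) = -45*(-4) = 180)
D(x)*(w + v) = (3*√3)*(-3 + 180) = (3*√3)*177 = 531*√3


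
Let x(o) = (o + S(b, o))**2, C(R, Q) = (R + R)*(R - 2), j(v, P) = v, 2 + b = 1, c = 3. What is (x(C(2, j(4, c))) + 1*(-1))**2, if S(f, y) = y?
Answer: 1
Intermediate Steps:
b = -1 (b = -2 + 1 = -1)
C(R, Q) = 2*R*(-2 + R) (C(R, Q) = (2*R)*(-2 + R) = 2*R*(-2 + R))
x(o) = 4*o**2 (x(o) = (o + o)**2 = (2*o)**2 = 4*o**2)
(x(C(2, j(4, c))) + 1*(-1))**2 = (4*(2*2*(-2 + 2))**2 + 1*(-1))**2 = (4*(2*2*0)**2 - 1)**2 = (4*0**2 - 1)**2 = (4*0 - 1)**2 = (0 - 1)**2 = (-1)**2 = 1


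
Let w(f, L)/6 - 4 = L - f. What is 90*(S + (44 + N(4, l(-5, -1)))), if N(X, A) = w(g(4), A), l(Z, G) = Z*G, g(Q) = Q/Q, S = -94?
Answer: -180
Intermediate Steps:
g(Q) = 1
l(Z, G) = G*Z
w(f, L) = 24 - 6*f + 6*L (w(f, L) = 24 + 6*(L - f) = 24 + (-6*f + 6*L) = 24 - 6*f + 6*L)
N(X, A) = 18 + 6*A (N(X, A) = 24 - 6*1 + 6*A = 24 - 6 + 6*A = 18 + 6*A)
90*(S + (44 + N(4, l(-5, -1)))) = 90*(-94 + (44 + (18 + 6*(-1*(-5))))) = 90*(-94 + (44 + (18 + 6*5))) = 90*(-94 + (44 + (18 + 30))) = 90*(-94 + (44 + 48)) = 90*(-94 + 92) = 90*(-2) = -180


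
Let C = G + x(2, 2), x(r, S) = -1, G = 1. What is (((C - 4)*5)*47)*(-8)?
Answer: 7520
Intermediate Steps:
C = 0 (C = 1 - 1 = 0)
(((C - 4)*5)*47)*(-8) = (((0 - 4)*5)*47)*(-8) = (-4*5*47)*(-8) = -20*47*(-8) = -940*(-8) = 7520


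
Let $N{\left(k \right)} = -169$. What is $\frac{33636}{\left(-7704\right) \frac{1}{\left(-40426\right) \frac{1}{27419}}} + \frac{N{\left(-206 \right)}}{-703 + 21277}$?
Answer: $\frac{388058155685}{60360680142} \approx 6.429$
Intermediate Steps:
$\frac{33636}{\left(-7704\right) \frac{1}{\left(-40426\right) \frac{1}{27419}}} + \frac{N{\left(-206 \right)}}{-703 + 21277} = \frac{33636}{\left(-7704\right) \frac{1}{\left(-40426\right) \frac{1}{27419}}} - \frac{169}{-703 + 21277} = \frac{33636}{\left(-7704\right) \frac{1}{\left(-40426\right) \frac{1}{27419}}} - \frac{169}{20574} = \frac{33636}{\left(-7704\right) \frac{1}{- \frac{40426}{27419}}} - \frac{169}{20574} = \frac{33636}{\left(-7704\right) \left(- \frac{27419}{40426}\right)} - \frac{169}{20574} = \frac{33636}{\frac{105617988}{20213}} - \frac{169}{20574} = 33636 \cdot \frac{20213}{105617988} - \frac{169}{20574} = \frac{56657039}{8801499} - \frac{169}{20574} = \frac{388058155685}{60360680142}$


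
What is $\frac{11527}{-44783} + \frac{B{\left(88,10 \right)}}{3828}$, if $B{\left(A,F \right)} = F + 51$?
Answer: $- \frac{41393593}{171429324} \approx -0.24146$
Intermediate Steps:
$B{\left(A,F \right)} = 51 + F$
$\frac{11527}{-44783} + \frac{B{\left(88,10 \right)}}{3828} = \frac{11527}{-44783} + \frac{51 + 10}{3828} = 11527 \left(- \frac{1}{44783}\right) + 61 \cdot \frac{1}{3828} = - \frac{11527}{44783} + \frac{61}{3828} = - \frac{41393593}{171429324}$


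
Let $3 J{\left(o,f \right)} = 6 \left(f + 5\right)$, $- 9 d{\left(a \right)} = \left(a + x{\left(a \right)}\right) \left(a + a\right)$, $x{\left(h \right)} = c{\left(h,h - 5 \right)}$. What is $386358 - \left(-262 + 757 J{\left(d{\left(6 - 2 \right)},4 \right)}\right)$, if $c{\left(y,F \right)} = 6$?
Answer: $372994$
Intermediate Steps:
$x{\left(h \right)} = 6$
$d{\left(a \right)} = - \frac{2 a \left(6 + a\right)}{9}$ ($d{\left(a \right)} = - \frac{\left(a + 6\right) \left(a + a\right)}{9} = - \frac{\left(6 + a\right) 2 a}{9} = - \frac{2 a \left(6 + a\right)}{9}$)
$J{\left(o,f \right)} = 10 + 2 f$ ($J{\left(o,f \right)} = \frac{6 \left(f + 5\right)}{3} = \frac{6 \left(5 + f\right)}{3} = \frac{30 + 6 f}{3} = 10 + 2 f$)
$386358 - \left(-262 + 757 J{\left(d{\left(6 - 2 \right)},4 \right)}\right) = 386358 + \left(- 757 \left(10 + 2 \cdot 4\right) + 262\right) = 386358 + \left(- 757 \left(10 + 8\right) + 262\right) = 386358 + \left(\left(-757\right) 18 + 262\right) = 386358 + \left(-13626 + 262\right) = 386358 - 13364 = 372994$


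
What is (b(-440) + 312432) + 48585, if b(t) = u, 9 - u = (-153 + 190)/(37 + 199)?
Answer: 85202099/236 ≈ 3.6103e+5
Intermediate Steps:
u = 2087/236 (u = 9 - (-153 + 190)/(37 + 199) = 9 - 37/236 = 2087/236 ≈ 8.8432)
b(t) = 2087/236
(b(-440) + 312432) + 48585 = (2087/236 + 312432) + 48585 = 73736039/236 + 48585 = 85202099/236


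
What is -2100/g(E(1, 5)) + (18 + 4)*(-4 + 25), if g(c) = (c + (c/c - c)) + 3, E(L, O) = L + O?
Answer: -63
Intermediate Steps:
g(c) = 4 (g(c) = (c + (1 - c)) + 3 = 1 + 3 = 4)
-2100/g(E(1, 5)) + (18 + 4)*(-4 + 25) = -2100/4 + (18 + 4)*(-4 + 25) = -2100/4 + 22*21 = -50*21/2 + 462 = -525 + 462 = -63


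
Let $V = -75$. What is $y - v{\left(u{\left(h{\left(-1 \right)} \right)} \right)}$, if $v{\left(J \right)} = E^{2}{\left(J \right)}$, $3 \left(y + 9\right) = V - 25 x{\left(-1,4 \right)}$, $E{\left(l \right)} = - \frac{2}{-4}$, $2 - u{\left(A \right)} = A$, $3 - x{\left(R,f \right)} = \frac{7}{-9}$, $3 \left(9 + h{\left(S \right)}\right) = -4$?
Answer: $- \frac{7099}{108} \approx -65.731$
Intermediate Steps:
$h{\left(S \right)} = - \frac{31}{3}$ ($h{\left(S \right)} = -9 + \frac{1}{3} \left(-4\right) = -9 - \frac{4}{3} = - \frac{31}{3}$)
$x{\left(R,f \right)} = \frac{34}{9}$ ($x{\left(R,f \right)} = 3 - \frac{7}{-9} = 3 - 7 \left(- \frac{1}{9}\right) = 3 - - \frac{7}{9} = 3 + \frac{7}{9} = \frac{34}{9}$)
$u{\left(A \right)} = 2 - A$
$E{\left(l \right)} = \frac{1}{2}$ ($E{\left(l \right)} = \left(-2\right) \left(- \frac{1}{4}\right) = \frac{1}{2}$)
$y = - \frac{1768}{27}$ ($y = -9 + \frac{-75 - \frac{850}{9}}{3} = -9 + \frac{1}{3} \left(- \frac{1525}{9}\right) = -9 - \frac{1525}{27} = - \frac{1768}{27} \approx -65.481$)
$v{\left(J \right)} = \frac{1}{4}$ ($v{\left(J \right)} = \left(\frac{1}{2}\right)^{2} = \frac{1}{4}$)
$y - v{\left(u{\left(h{\left(-1 \right)} \right)} \right)} = - \frac{1768}{27} - \frac{1}{4} = - \frac{7099}{108}$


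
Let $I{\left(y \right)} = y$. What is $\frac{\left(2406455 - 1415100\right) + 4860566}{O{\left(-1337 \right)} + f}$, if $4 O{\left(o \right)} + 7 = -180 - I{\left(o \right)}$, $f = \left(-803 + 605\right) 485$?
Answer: $- \frac{11703842}{191485} \approx -61.121$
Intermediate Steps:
$f = -96030$ ($f = \left(-198\right) 485 = -96030$)
$O{\left(o \right)} = - \frac{187}{4} - \frac{o}{4}$ ($O{\left(o \right)} = - \frac{7}{4} + \frac{-180 - o}{4} = - \frac{7}{4} - \left(45 + \frac{o}{4}\right) = - \frac{187}{4} - \frac{o}{4}$)
$\frac{\left(2406455 - 1415100\right) + 4860566}{O{\left(-1337 \right)} + f} = \frac{\left(2406455 - 1415100\right) + 4860566}{\left(- \frac{187}{4} - - \frac{1337}{4}\right) - 96030} = \frac{991355 + 4860566}{\left(- \frac{187}{4} + \frac{1337}{4}\right) - 96030} = \frac{5851921}{\frac{575}{2} - 96030} = \frac{5851921}{- \frac{191485}{2}} = 5851921 \left(- \frac{2}{191485}\right) = - \frac{11703842}{191485}$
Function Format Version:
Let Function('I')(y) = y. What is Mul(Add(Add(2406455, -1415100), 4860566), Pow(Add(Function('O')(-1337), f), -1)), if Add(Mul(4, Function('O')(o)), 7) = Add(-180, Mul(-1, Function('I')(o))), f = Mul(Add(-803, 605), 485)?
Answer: Rational(-11703842, 191485) ≈ -61.121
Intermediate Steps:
f = -96030 (f = Mul(-198, 485) = -96030)
Function('O')(o) = Add(Rational(-187, 4), Mul(Rational(-1, 4), o)) (Function('O')(o) = Add(Rational(-7, 4), Mul(Rational(1, 4), Add(-180, Mul(-1, o)))) = Add(Rational(-7, 4), Add(-45, Mul(Rational(-1, 4), o))) = Add(Rational(-187, 4), Mul(Rational(-1, 4), o)))
Mul(Add(Add(2406455, -1415100), 4860566), Pow(Add(Function('O')(-1337), f), -1)) = Mul(Add(Add(2406455, -1415100), 4860566), Pow(Add(Add(Rational(-187, 4), Mul(Rational(-1, 4), -1337)), -96030), -1)) = Mul(Add(991355, 4860566), Pow(Add(Add(Rational(-187, 4), Rational(1337, 4)), -96030), -1)) = Mul(5851921, Pow(Add(Rational(575, 2), -96030), -1)) = Mul(5851921, Pow(Rational(-191485, 2), -1)) = Mul(5851921, Rational(-2, 191485)) = Rational(-11703842, 191485)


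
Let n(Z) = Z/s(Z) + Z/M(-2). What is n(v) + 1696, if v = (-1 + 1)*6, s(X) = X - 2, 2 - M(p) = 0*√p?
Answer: 1696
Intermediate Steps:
M(p) = 2 (M(p) = 2 - 0*√p = 2 - 1*0 = 2 + 0 = 2)
s(X) = -2 + X
v = 0 (v = 0*6 = 0)
n(Z) = Z/2 + Z/(-2 + Z) (n(Z) = Z/(-2 + Z) + Z/2 = Z/2 + Z/(-2 + Z))
n(v) + 1696 = (½)*0²/(-2 + 0) + 1696 = (½)*0/(-2) + 1696 = (½)*0*(-½) + 1696 = 0 + 1696 = 1696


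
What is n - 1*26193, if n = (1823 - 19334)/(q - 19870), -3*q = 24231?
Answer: -731998260/27947 ≈ -26192.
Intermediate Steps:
q = -8077 (q = -⅓*24231 = -8077)
n = 17511/27947 (n = (1823 - 19334)/(-8077 - 19870) = -17511/(-27947) = -17511*(-1/27947) = 17511/27947 ≈ 0.62658)
n - 1*26193 = 17511/27947 - 1*26193 = 17511/27947 - 26193 = -731998260/27947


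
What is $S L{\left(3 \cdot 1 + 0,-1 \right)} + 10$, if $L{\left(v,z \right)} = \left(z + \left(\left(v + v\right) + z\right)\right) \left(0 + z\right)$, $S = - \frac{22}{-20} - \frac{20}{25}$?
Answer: $\frac{44}{5} \approx 8.8$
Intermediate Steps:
$S = \frac{3}{10}$ ($S = \left(-22\right) \left(- \frac{1}{20}\right) - \frac{4}{5} = \frac{11}{10} - \frac{4}{5} = \frac{3}{10} \approx 0.3$)
$L{\left(v,z \right)} = z \left(2 v + 2 z\right)$ ($L{\left(v,z \right)} = \left(z + \left(2 v + z\right)\right) z = \left(z + \left(z + 2 v\right)\right) z = \left(2 v + 2 z\right) z = z \left(2 v + 2 z\right)$)
$S L{\left(3 \cdot 1 + 0,-1 \right)} + 10 = \frac{3 \cdot 2 \left(-1\right) \left(\left(3 \cdot 1 + 0\right) - 1\right)}{10} + 10 = \frac{3 \cdot 2 \left(-1\right) \left(\left(3 + 0\right) - 1\right)}{10} + 10 = \frac{3 \cdot 2 \left(-1\right) \left(3 - 1\right)}{10} + 10 = \frac{3 \cdot 2 \left(-1\right) 2}{10} + 10 = \frac{3}{10} \left(-4\right) + 10 = - \frac{6}{5} + 10 = \frac{44}{5}$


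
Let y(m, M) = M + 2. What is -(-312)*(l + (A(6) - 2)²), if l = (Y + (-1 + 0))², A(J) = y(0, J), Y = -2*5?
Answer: 48984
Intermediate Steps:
Y = -10
y(m, M) = 2 + M
A(J) = 2 + J
l = 121 (l = (-10 + (-1 + 0))² = (-10 - 1)² = (-11)² = 121)
-(-312)*(l + (A(6) - 2)²) = -(-312)*(121 + ((2 + 6) - 2)²) = -(-312)*(121 + (8 - 2)²) = -(-312)*(121 + 6²) = -(-312)*(121 + 36) = -(-312)*157 = -1*(-48984) = 48984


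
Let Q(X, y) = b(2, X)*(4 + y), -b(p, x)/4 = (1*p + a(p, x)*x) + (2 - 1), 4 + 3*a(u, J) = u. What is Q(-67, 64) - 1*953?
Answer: -41755/3 ≈ -13918.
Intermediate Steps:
a(u, J) = -4/3 + u/3
b(p, x) = -4 - 4*p - 4*x*(-4/3 + p/3) (b(p, x) = -4*((1*p + (-4/3 + p/3)*x) + (2 - 1)) = -4*((p + x*(-4/3 + p/3)) + 1) = -4*(1 + p + x*(-4/3 + p/3)) = -4 - 4*p - 4*x*(-4/3 + p/3))
Q(X, y) = (-12 + 8*X/3)*(4 + y) (Q(X, y) = (-4 - 4*2 - 4*X*(-4 + 2)/3)*(4 + y) = (-4 - 8 - 4/3*X*(-2))*(4 + y) = (-4 - 8 + 8*X/3)*(4 + y) = (-12 + 8*X/3)*(4 + y))
Q(-67, 64) - 1*953 = 4*(-9 + 2*(-67))*(4 + 64)/3 - 1*953 = (4/3)*(-9 - 134)*68 - 953 = (4/3)*(-143)*68 - 953 = -38896/3 - 953 = -41755/3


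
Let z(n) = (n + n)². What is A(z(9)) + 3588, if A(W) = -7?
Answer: 3581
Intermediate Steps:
z(n) = 4*n² (z(n) = (2*n)² = 4*n²)
A(z(9)) + 3588 = -7 + 3588 = 3581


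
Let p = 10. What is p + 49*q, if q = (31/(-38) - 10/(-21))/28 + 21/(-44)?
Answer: -70127/5016 ≈ -13.981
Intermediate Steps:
q = -120287/245784 (q = (31*(-1/38) - 10*(-1/21))*(1/28) + 21*(-1/44) = (-31/38 + 10/21)*(1/28) - 21/44 = -271/798*1/28 - 21/44 = -271/22344 - 21/44 = -120287/245784 ≈ -0.48940)
p + 49*q = 10 + 49*(-120287/245784) = 10 - 120287/5016 = -70127/5016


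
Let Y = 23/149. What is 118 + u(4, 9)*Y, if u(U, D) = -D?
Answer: 17375/149 ≈ 116.61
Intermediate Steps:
Y = 23/149 (Y = 23*(1/149) = 23/149 ≈ 0.15436)
118 + u(4, 9)*Y = 118 - 1*9*(23/149) = 118 - 9*23/149 = 118 - 207/149 = 17375/149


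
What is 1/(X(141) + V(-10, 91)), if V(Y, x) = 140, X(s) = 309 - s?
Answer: 1/308 ≈ 0.0032468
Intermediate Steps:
1/(X(141) + V(-10, 91)) = 1/((309 - 1*141) + 140) = 1/((309 - 141) + 140) = 1/(168 + 140) = 1/308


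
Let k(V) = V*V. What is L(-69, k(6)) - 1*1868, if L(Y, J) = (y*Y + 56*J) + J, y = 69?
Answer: -4577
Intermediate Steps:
k(V) = V**2
L(Y, J) = 57*J + 69*Y (L(Y, J) = (69*Y + 56*J) + J = (56*J + 69*Y) + J = 57*J + 69*Y)
L(-69, k(6)) - 1*1868 = (57*6**2 + 69*(-69)) - 1*1868 = (57*36 - 4761) - 1868 = (2052 - 4761) - 1868 = -2709 - 1868 = -4577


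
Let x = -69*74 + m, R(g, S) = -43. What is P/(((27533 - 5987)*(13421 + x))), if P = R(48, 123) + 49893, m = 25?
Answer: 4985/17969364 ≈ 0.00027742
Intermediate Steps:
x = -5081 (x = -69*74 + 25 = -5106 + 25 = -5081)
P = 49850 (P = -43 + 49893 = 49850)
P/(((27533 - 5987)*(13421 + x))) = 49850/(((27533 - 5987)*(13421 - 5081))) = 49850/((21546*8340)) = 49850/179693640 = 49850*(1/179693640) = 4985/17969364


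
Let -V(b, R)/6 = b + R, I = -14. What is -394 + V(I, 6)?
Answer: -346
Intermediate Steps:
V(b, R) = -6*R - 6*b (V(b, R) = -6*(b + R) = -6*(R + b) = -6*R - 6*b)
-394 + V(I, 6) = -394 + (-6*6 - 6*(-14)) = -394 + (-36 + 84) = -394 + 48 = -346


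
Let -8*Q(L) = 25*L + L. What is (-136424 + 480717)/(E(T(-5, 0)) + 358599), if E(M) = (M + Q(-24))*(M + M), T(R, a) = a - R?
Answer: 344293/359429 ≈ 0.95789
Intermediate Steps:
Q(L) = -13*L/4 (Q(L) = -(25*L + L)/8 = -13*L/4)
E(M) = 2*M*(78 + M) (E(M) = (M - 13/4*(-24))*(M + M) = (M + 78)*(2*M) = (78 + M)*(2*M) = 2*M*(78 + M))
(-136424 + 480717)/(E(T(-5, 0)) + 358599) = (-136424 + 480717)/(2*(0 - 1*(-5))*(78 + (0 - 1*(-5))) + 358599) = 344293/(2*(0 + 5)*(78 + (0 + 5)) + 358599) = 344293/(2*5*(78 + 5) + 358599) = 344293/(2*5*83 + 358599) = 344293/(830 + 358599) = 344293/359429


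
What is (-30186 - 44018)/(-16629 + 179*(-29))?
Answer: 18551/5455 ≈ 3.4007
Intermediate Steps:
(-30186 - 44018)/(-16629 + 179*(-29)) = -74204/(-16629 - 5191) = -74204/(-21820) = -74204*(-1/21820) = 18551/5455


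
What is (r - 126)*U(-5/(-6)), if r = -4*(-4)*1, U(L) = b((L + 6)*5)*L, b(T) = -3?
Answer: 275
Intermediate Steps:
U(L) = -3*L
r = 16 (r = 16*1 = 16)
(r - 126)*U(-5/(-6)) = (16 - 126)*(-(-15)/(-6)) = -(-330)*(-5*(-⅙)) = -(-330)*5/6 = -110*(-5/2) = 275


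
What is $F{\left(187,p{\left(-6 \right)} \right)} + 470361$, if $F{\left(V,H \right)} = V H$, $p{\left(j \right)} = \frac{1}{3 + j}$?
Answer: $\frac{1410896}{3} \approx 4.703 \cdot 10^{5}$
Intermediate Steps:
$F{\left(V,H \right)} = H V$
$F{\left(187,p{\left(-6 \right)} \right)} + 470361 = \frac{1}{3 - 6} \cdot 187 + 470361 = \frac{1}{-3} \cdot 187 + 470361 = \left(- \frac{1}{3}\right) 187 + 470361 = - \frac{187}{3} + 470361 = \frac{1410896}{3}$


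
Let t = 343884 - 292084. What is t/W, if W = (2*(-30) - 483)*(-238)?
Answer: 3700/9231 ≈ 0.40082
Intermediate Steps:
t = 51800
W = 129234 (W = (-60 - 483)*(-238) = -543*(-238) = 129234)
t/W = 51800/129234 = 51800*(1/129234) = 3700/9231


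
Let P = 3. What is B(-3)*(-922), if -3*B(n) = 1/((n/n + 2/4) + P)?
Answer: 1844/27 ≈ 68.296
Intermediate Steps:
B(n) = -2/27 (B(n) = -1/(3*((n/n + 2/4) + 3)) = -1/(3*((1 + 2*(¼)) + 3)) = -1/(3*((1 + ½) + 3)) = -1/(3*(3/2 + 3)) = -1/(3*9/2) = -⅓*2/9 = -2/27)
B(-3)*(-922) = -2/27*(-922) = 1844/27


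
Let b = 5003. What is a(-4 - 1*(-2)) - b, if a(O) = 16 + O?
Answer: -4989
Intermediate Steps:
a(-4 - 1*(-2)) - b = (16 + (-4 - 1*(-2))) - 1*5003 = (16 + (-4 + 2)) - 5003 = (16 - 2) - 5003 = 14 - 5003 = -4989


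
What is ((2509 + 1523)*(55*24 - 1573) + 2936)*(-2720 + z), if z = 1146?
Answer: 1601009840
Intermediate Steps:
((2509 + 1523)*(55*24 - 1573) + 2936)*(-2720 + z) = ((2509 + 1523)*(55*24 - 1573) + 2936)*(-2720 + 1146) = (4032*(1320 - 1573) + 2936)*(-1574) = (4032*(-253) + 2936)*(-1574) = (-1020096 + 2936)*(-1574) = -1017160*(-1574) = 1601009840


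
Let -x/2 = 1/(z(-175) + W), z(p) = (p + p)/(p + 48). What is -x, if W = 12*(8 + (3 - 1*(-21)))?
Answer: 127/24559 ≈ 0.0051712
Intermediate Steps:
W = 384 (W = 12*(8 + (3 + 21)) = 12*(8 + 24) = 12*32 = 384)
z(p) = 2*p/(48 + p) (z(p) = (2*p)/(48 + p) = 2*p/(48 + p))
x = -127/24559 (x = -2/(2*(-175)/(48 - 175) + 384) = -2/(2*(-175)/(-127) + 384) = -2/(2*(-175)*(-1/127) + 384) = -2/(350/127 + 384) = -2/49118/127 = -2*127/49118 = -127/24559 ≈ -0.0051712)
-x = -1*(-127/24559) = 127/24559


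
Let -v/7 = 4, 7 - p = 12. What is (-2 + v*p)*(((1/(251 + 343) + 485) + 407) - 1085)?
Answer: -2636743/99 ≈ -26634.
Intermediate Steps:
p = -5 (p = 7 - 1*12 = 7 - 12 = -5)
v = -28 (v = -7*4 = -28)
(-2 + v*p)*(((1/(251 + 343) + 485) + 407) - 1085) = (-2 - 28*(-5))*(((1/(251 + 343) + 485) + 407) - 1085) = (-2 + 140)*(((1/594 + 485) + 407) - 1085) = 138*(((1/594 + 485) + 407) - 1085) = 138*((288091/594 + 407) - 1085) = 138*(529849/594 - 1085) = 138*(-114641/594) = -2636743/99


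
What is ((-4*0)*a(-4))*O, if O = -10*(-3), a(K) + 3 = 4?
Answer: 0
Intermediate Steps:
a(K) = 1 (a(K) = -3 + 4 = 1)
O = 30
((-4*0)*a(-4))*O = (-4*0*1)*30 = (0*1)*30 = 0*30 = 0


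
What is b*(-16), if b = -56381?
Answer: 902096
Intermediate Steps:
b*(-16) = -(-225524)*4*1 = -(-225524)*4 = -56381*(-16) = 902096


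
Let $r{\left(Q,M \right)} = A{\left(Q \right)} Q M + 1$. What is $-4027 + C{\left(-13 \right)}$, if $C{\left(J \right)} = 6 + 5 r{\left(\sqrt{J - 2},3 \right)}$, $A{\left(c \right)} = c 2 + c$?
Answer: $-4691$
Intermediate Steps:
$A{\left(c \right)} = 3 c$ ($A{\left(c \right)} = 2 c + c = 3 c$)
$r{\left(Q,M \right)} = 1 + 3 M Q^{2}$ ($r{\left(Q,M \right)} = 3 Q Q M + 1 = 3 Q^{2} M + 1 = 3 M Q^{2} + 1 = 1 + 3 M Q^{2}$)
$C{\left(J \right)} = -79 + 45 J$ ($C{\left(J \right)} = 6 + 5 \left(1 + 3 \cdot 3 \left(\sqrt{J - 2}\right)^{2}\right) = 6 + 5 \left(1 + 3 \cdot 3 \left(\sqrt{-2 + J}\right)^{2}\right) = 6 + 5 \left(1 + 3 \cdot 3 \left(-2 + J\right)\right) = 6 + 5 \left(1 + \left(-18 + 9 J\right)\right) = 6 + 5 \left(-17 + 9 J\right) = 6 + \left(-85 + 45 J\right) = -79 + 45 J$)
$-4027 + C{\left(-13 \right)} = -4027 + \left(-79 + 45 \left(-13\right)\right) = -4027 - 664 = -4691$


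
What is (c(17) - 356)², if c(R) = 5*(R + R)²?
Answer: 29419776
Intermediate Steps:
c(R) = 20*R² (c(R) = 5*(2*R)² = 5*(4*R²) = 20*R²)
(c(17) - 356)² = (20*17² - 356)² = (20*289 - 356)² = (5780 - 356)² = 5424² = 29419776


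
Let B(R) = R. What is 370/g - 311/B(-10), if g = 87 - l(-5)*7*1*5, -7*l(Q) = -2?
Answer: 27647/770 ≈ 35.905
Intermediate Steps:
l(Q) = 2/7 (l(Q) = -⅐*(-2) = 2/7)
g = 77 (g = 87 - (2/7)*7*1*5 = 87 - 2*5 = 87 - 1*10 = 87 - 10 = 77)
370/g - 311/B(-10) = 370/77 - 311/(-10) = 370*(1/77) - 311*(-⅒) = 370/77 + 311/10 = 27647/770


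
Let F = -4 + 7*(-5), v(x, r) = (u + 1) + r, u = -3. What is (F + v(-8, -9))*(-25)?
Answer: 1250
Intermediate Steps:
v(x, r) = -2 + r (v(x, r) = (-3 + 1) + r = -2 + r)
F = -39 (F = -4 - 35 = -39)
(F + v(-8, -9))*(-25) = (-39 + (-2 - 9))*(-25) = (-39 - 11)*(-25) = -50*(-25) = 1250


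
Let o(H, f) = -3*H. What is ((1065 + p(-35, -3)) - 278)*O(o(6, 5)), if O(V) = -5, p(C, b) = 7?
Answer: -3970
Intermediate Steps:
((1065 + p(-35, -3)) - 278)*O(o(6, 5)) = ((1065 + 7) - 278)*(-5) = (1072 - 278)*(-5) = 794*(-5) = -3970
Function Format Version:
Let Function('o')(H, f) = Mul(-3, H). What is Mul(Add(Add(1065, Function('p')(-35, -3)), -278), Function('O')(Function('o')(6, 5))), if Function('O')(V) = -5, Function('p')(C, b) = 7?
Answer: -3970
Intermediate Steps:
Mul(Add(Add(1065, Function('p')(-35, -3)), -278), Function('O')(Function('o')(6, 5))) = Mul(Add(Add(1065, 7), -278), -5) = Mul(Add(1072, -278), -5) = Mul(794, -5) = -3970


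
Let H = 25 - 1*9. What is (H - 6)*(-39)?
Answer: -390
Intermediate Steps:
H = 16 (H = 25 - 9 = 16)
(H - 6)*(-39) = (16 - 6)*(-39) = 10*(-39) = -390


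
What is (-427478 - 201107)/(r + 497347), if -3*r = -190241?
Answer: -1885755/1682282 ≈ -1.1210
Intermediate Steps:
r = 190241/3 (r = -⅓*(-190241) = 190241/3 ≈ 63414.)
(-427478 - 201107)/(r + 497347) = (-427478 - 201107)/(190241/3 + 497347) = -628585/1682282/3 = -628585*3/1682282 = -1885755/1682282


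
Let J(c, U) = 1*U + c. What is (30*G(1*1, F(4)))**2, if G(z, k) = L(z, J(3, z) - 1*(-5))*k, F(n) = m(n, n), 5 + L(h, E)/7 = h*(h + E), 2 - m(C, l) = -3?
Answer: 27562500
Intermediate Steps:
m(C, l) = 5 (m(C, l) = 2 - 1*(-3) = 2 + 3 = 5)
J(c, U) = U + c
L(h, E) = -35 + 7*h*(E + h) (L(h, E) = -35 + 7*(h*(h + E)) = -35 + 7*(h*(E + h)) = -35 + 7*h*(E + h))
F(n) = 5
G(z, k) = k*(-35 + 7*z**2 + 7*z*(8 + z)) (G(z, k) = (-35 + 7*z**2 + 7*((z + 3) - 1*(-5))*z)*k = (-35 + 7*z**2 + 7*((3 + z) + 5)*z)*k = (-35 + 7*z**2 + 7*(8 + z)*z)*k = (-35 + 7*z**2 + 7*z*(8 + z))*k = k*(-35 + 7*z**2 + 7*z*(8 + z)))
(30*G(1*1, F(4)))**2 = (30*(7*5*(-5 + (1*1)**2 + (1*1)*(8 + 1*1))))**2 = (30*(7*5*(-5 + 1**2 + 1*(8 + 1))))**2 = (30*(7*5*(-5 + 1 + 1*9)))**2 = (30*(7*5*(-5 + 1 + 9)))**2 = (30*(7*5*5))**2 = (30*175)**2 = 5250**2 = 27562500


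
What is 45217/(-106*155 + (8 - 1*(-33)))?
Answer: -45217/16389 ≈ -2.7590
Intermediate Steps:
45217/(-106*155 + (8 - 1*(-33))) = 45217/(-16430 + (8 + 33)) = 45217/(-16430 + 41) = 45217/(-16389) = 45217*(-1/16389) = -45217/16389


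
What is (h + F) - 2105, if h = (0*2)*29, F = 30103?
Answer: 27998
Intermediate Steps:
h = 0 (h = 0*29 = 0)
(h + F) - 2105 = (0 + 30103) - 2105 = 30103 - 2105 = 27998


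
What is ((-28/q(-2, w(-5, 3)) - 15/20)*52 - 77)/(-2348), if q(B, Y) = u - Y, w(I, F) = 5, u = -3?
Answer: -33/1174 ≈ -0.028109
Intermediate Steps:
q(B, Y) = -3 - Y
((-28/q(-2, w(-5, 3)) - 15/20)*52 - 77)/(-2348) = ((-28/(-3 - 1*5) - 15/20)*52 - 77)/(-2348) = ((-28/(-3 - 5) - 15*1/20)*52 - 77)*(-1/2348) = ((-28/(-8) - ¾)*52 - 77)*(-1/2348) = ((-28*(-⅛) - ¾)*52 - 77)*(-1/2348) = ((7/2 - ¾)*52 - 77)*(-1/2348) = ((11/4)*52 - 77)*(-1/2348) = (143 - 77)*(-1/2348) = 66*(-1/2348) = -33/1174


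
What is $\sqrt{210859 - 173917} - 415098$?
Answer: $-415098 + \sqrt{36942} \approx -4.1491 \cdot 10^{5}$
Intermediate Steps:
$\sqrt{210859 - 173917} - 415098 = \sqrt{36942} - 415098 = -415098 + \sqrt{36942}$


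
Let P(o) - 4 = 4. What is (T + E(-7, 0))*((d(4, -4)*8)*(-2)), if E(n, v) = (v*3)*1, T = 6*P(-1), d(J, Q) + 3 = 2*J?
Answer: -3840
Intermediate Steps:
d(J, Q) = -3 + 2*J
P(o) = 8 (P(o) = 4 + 4 = 8)
T = 48 (T = 6*8 = 48)
E(n, v) = 3*v (E(n, v) = (3*v)*1 = 3*v)
(T + E(-7, 0))*((d(4, -4)*8)*(-2)) = (48 + 3*0)*(((-3 + 2*4)*8)*(-2)) = (48 + 0)*(((-3 + 8)*8)*(-2)) = 48*((5*8)*(-2)) = 48*(40*(-2)) = 48*(-80) = -3840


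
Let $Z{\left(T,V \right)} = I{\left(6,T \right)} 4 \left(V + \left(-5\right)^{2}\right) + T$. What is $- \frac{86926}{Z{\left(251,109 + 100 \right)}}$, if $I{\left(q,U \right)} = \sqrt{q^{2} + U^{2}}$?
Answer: $\frac{445274}{1127069399} - \frac{21586032 \sqrt{373}}{1127069399} \approx -0.3695$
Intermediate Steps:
$I{\left(q,U \right)} = \sqrt{U^{2} + q^{2}}$
$Z{\left(T,V \right)} = T + \sqrt{36 + T^{2}} \left(100 + 4 V\right)$ ($Z{\left(T,V \right)} = \sqrt{T^{2} + 6^{2}} \cdot 4 \left(V + \left(-5\right)^{2}\right) + T = \sqrt{T^{2} + 36} \cdot 4 \left(V + 25\right) + T = \sqrt{36 + T^{2}} \cdot 4 \left(25 + V\right) + T = \sqrt{36 + T^{2}} \left(100 + 4 V\right) + T = T + \sqrt{36 + T^{2}} \left(100 + 4 V\right)$)
$- \frac{86926}{Z{\left(251,109 + 100 \right)}} = - \frac{86926}{251 + 100 \sqrt{36 + 251^{2}} + 4 \left(109 + 100\right) \sqrt{36 + 251^{2}}} = - \frac{86926}{251 + 100 \sqrt{36 + 63001} + 4 \cdot 209 \sqrt{36 + 63001}} = - \frac{86926}{251 + 100 \sqrt{63037} + 4 \cdot 209 \sqrt{63037}} = - \frac{86926}{251 + 100 \cdot 13 \sqrt{373} + 4 \cdot 209 \cdot 13 \sqrt{373}} = - \frac{86926}{251 + 1300 \sqrt{373} + 10868 \sqrt{373}} = - \frac{86926}{251 + 12168 \sqrt{373}}$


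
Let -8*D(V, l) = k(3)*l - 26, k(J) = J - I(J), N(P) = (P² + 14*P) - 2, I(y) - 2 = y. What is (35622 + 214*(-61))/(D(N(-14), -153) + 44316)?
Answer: 22568/44281 ≈ 0.50965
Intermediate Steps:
I(y) = 2 + y
N(P) = -2 + P² + 14*P
k(J) = -2 (k(J) = J - (2 + J) = J + (-2 - J) = -2)
D(V, l) = 13/4 + l/4 (D(V, l) = -(-2*l - 26)/8 = -(-26 - 2*l)/8 = 13/4 + l/4)
(35622 + 214*(-61))/(D(N(-14), -153) + 44316) = (35622 + 214*(-61))/((13/4 + (¼)*(-153)) + 44316) = (35622 - 13054)/((13/4 - 153/4) + 44316) = 22568/(-35 + 44316) = 22568/44281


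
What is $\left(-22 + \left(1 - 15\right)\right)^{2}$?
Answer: $1296$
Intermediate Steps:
$\left(-22 + \left(1 - 15\right)\right)^{2} = \left(-22 - 14\right)^{2} = \left(-36\right)^{2} = 1296$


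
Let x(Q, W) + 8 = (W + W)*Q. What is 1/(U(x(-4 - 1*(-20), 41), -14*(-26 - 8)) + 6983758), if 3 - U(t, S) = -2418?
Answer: 1/6986179 ≈ 1.4314e-7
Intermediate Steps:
x(Q, W) = -8 + 2*Q*W (x(Q, W) = -8 + (W + W)*Q = -8 + (2*W)*Q = -8 + 2*Q*W)
U(t, S) = 2421 (U(t, S) = 3 - 1*(-2418) = 3 + 2418 = 2421)
1/(U(x(-4 - 1*(-20), 41), -14*(-26 - 8)) + 6983758) = 1/(2421 + 6983758) = 1/6986179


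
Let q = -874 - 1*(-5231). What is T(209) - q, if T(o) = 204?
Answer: -4153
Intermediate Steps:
q = 4357 (q = -874 + 5231 = 4357)
T(209) - q = 204 - 1*4357 = 204 - 4357 = -4153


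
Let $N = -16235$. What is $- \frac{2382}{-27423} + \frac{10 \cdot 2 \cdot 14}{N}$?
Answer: $\frac{2066222}{29680827} \approx 0.069615$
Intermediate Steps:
$- \frac{2382}{-27423} + \frac{10 \cdot 2 \cdot 14}{N} = - \frac{2382}{-27423} + \frac{10 \cdot 2 \cdot 14}{-16235} = \left(-2382\right) \left(- \frac{1}{27423}\right) + 20 \cdot 14 \left(- \frac{1}{16235}\right) = \frac{794}{9141} + 280 \left(- \frac{1}{16235}\right) = \frac{794}{9141} - \frac{56}{3247} = \frac{2066222}{29680827}$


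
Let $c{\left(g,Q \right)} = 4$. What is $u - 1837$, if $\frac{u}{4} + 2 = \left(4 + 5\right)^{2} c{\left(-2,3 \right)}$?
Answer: $-549$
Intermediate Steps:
$u = 1288$ ($u = -8 + 4 \left(4 + 5\right)^{2} \cdot 4 = -8 + 4 \cdot 9^{2} \cdot 4 = -8 + 4 \cdot 81 \cdot 4 = -8 + 4 \cdot 324 = -8 + 1296 = 1288$)
$u - 1837 = 1288 - 1837 = -549$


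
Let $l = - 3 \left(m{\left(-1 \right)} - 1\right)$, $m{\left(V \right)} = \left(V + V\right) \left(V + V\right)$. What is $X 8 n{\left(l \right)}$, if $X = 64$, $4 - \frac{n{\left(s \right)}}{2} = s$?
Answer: $13312$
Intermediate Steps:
$m{\left(V \right)} = 4 V^{2}$ ($m{\left(V \right)} = 2 V 2 V = 4 V^{2}$)
$l = -9$ ($l = - 3 \left(4 \left(-1\right)^{2} - 1\right) = - 3 \left(4 \cdot 1 - 1\right) = - 3 \left(4 - 1\right) = \left(-3\right) 3 = -9$)
$n{\left(s \right)} = 8 - 2 s$
$X 8 n{\left(l \right)} = 64 \cdot 8 \left(8 - -18\right) = 512 \left(8 + 18\right) = 512 \cdot 26 = 13312$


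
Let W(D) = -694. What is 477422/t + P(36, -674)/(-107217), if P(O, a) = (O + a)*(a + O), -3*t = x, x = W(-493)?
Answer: 6967307963/3382209 ≈ 2060.0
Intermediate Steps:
x = -694
t = 694/3 (t = -⅓*(-694) = 694/3 ≈ 231.33)
P(O, a) = (O + a)² (P(O, a) = (O + a)*(O + a) = (O + a)²)
477422/t + P(36, -674)/(-107217) = 477422/(694/3) + (36 - 674)²/(-107217) = 477422*(3/694) + (-638)²*(-1/107217) = 716133/347 + 407044*(-1/107217) = 716133/347 - 37004/9747 = 6967307963/3382209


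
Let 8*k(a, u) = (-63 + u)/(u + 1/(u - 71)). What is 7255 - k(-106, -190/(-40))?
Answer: 291364505/40152 ≈ 7256.5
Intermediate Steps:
k(a, u) = (-63 + u)/(8*(u + 1/(-71 + u))) (k(a, u) = ((-63 + u)/(u + 1/(u - 71)))/8 = ((-63 + u)/(u + 1/(-71 + u)))/8 = (-63 + u)/(8*(u + 1/(-71 + u))))
7255 - k(-106, -190/(-40)) = 7255 - (4473 + (-190/(-40))**2 - (-25460)/(-40))/(8*(1 + (-190/(-40))**2 - (-13490)/(-40))) = 7255 - (4473 + (-190*(-1/40))**2 - (-25460)*(-1)/40)/(8*(1 + (-190*(-1/40))**2 - (-13490)*(-1)/40)) = 7255 - (4473 + (19/4)**2 - 134*19/4)/(8*(1 + (19/4)**2 - 71*19/4)) = 7255 - (4473 + 361/16 - 1273/2)/(8*(1 + 361/16 - 1349/4)) = 7255 - 61745/(8*(-5019/16)*16) = 7255 - (-16)*61745/(8*5019*16) = 7255 - 1*(-61745/40152) = 7255 + 61745/40152 = 291364505/40152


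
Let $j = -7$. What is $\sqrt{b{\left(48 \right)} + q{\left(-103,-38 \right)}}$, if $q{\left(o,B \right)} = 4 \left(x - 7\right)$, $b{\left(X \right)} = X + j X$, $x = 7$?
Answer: $12 i \sqrt{2} \approx 16.971 i$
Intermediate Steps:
$b{\left(X \right)} = - 6 X$ ($b{\left(X \right)} = X - 7 X = - 6 X$)
$q{\left(o,B \right)} = 0$ ($q{\left(o,B \right)} = 4 \left(7 - 7\right) = 4 \cdot 0 = 0$)
$\sqrt{b{\left(48 \right)} + q{\left(-103,-38 \right)}} = \sqrt{\left(-6\right) 48 + 0} = \sqrt{-288 + 0} = \sqrt{-288} = 12 i \sqrt{2}$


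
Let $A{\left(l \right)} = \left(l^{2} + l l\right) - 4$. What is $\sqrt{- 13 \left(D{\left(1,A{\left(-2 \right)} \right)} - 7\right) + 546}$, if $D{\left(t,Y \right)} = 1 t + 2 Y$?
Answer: $2 \sqrt{130} \approx 22.803$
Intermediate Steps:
$A{\left(l \right)} = -4 + 2 l^{2}$ ($A{\left(l \right)} = \left(l^{2} + l^{2}\right) - 4 = 2 l^{2} - 4 = -4 + 2 l^{2}$)
$D{\left(t,Y \right)} = t + 2 Y$
$\sqrt{- 13 \left(D{\left(1,A{\left(-2 \right)} \right)} - 7\right) + 546} = \sqrt{- 13 \left(\left(1 + 2 \left(-4 + 2 \left(-2\right)^{2}\right)\right) - 7\right) + 546} = \sqrt{- 13 \left(\left(1 + 2 \left(-4 + 2 \cdot 4\right)\right) - 7\right) + 546} = \sqrt{- 13 \left(\left(1 + 2 \left(-4 + 8\right)\right) - 7\right) + 546} = \sqrt{- 13 \left(\left(1 + 2 \cdot 4\right) - 7\right) + 546} = \sqrt{- 13 \left(\left(1 + 8\right) - 7\right) + 546} = \sqrt{- 13 \left(9 - 7\right) + 546} = \sqrt{\left(-13\right) 2 + 546} = \sqrt{-26 + 546} = \sqrt{520} = 2 \sqrt{130}$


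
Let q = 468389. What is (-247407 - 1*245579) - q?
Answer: -961375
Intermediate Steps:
(-247407 - 1*245579) - q = (-247407 - 1*245579) - 1*468389 = (-247407 - 245579) - 468389 = -492986 - 468389 = -961375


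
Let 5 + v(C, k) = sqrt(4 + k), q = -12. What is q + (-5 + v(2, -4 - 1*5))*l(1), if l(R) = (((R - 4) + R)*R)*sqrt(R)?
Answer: 8 - 2*I*sqrt(5) ≈ 8.0 - 4.4721*I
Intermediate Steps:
v(C, k) = -5 + sqrt(4 + k)
l(R) = R**(3/2)*(-4 + 2*R) (l(R) = (((-4 + R) + R)*R)*sqrt(R) = ((-4 + 2*R)*R)*sqrt(R) = (R*(-4 + 2*R))*sqrt(R) = R**(3/2)*(-4 + 2*R))
q + (-5 + v(2, -4 - 1*5))*l(1) = -12 + (-5 + (-5 + sqrt(4 + (-4 - 1*5))))*(2*1**(3/2)*(-2 + 1)) = -12 + (-5 + (-5 + sqrt(4 + (-4 - 5))))*(2*1*(-1)) = -12 + (-5 + (-5 + sqrt(4 - 9)))*(-2) = -12 + (-5 + (-5 + sqrt(-5)))*(-2) = -12 + (-5 + (-5 + I*sqrt(5)))*(-2) = -12 + (-10 + I*sqrt(5))*(-2) = -12 + (20 - 2*I*sqrt(5)) = 8 - 2*I*sqrt(5)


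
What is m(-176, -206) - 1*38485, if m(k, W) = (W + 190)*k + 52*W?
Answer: -46381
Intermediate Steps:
m(k, W) = 52*W + k*(190 + W) (m(k, W) = (190 + W)*k + 52*W = k*(190 + W) + 52*W = 52*W + k*(190 + W))
m(-176, -206) - 1*38485 = (52*(-206) + 190*(-176) - 206*(-176)) - 1*38485 = (-10712 - 33440 + 36256) - 38485 = -7896 - 38485 = -46381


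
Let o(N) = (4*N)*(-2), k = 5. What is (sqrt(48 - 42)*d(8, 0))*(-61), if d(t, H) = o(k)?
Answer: 2440*sqrt(6) ≈ 5976.8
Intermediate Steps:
o(N) = -8*N
d(t, H) = -40 (d(t, H) = -8*5 = -40)
(sqrt(48 - 42)*d(8, 0))*(-61) = (sqrt(48 - 42)*(-40))*(-61) = (sqrt(6)*(-40))*(-61) = -40*sqrt(6)*(-61) = 2440*sqrt(6)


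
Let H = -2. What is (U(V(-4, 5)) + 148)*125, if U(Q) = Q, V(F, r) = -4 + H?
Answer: 17750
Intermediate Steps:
V(F, r) = -6 (V(F, r) = -4 - 2 = -6)
(U(V(-4, 5)) + 148)*125 = (-6 + 148)*125 = 142*125 = 17750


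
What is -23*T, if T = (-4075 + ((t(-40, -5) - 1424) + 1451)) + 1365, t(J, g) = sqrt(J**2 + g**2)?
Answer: 61709 - 115*sqrt(65) ≈ 60782.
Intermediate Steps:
T = -2683 + 5*sqrt(65) (T = (-4075 + ((sqrt((-40)**2 + (-5)**2) - 1424) + 1451)) + 1365 = (-4075 + ((sqrt(1600 + 25) - 1424) + 1451)) + 1365 = (-4075 + ((sqrt(1625) - 1424) + 1451)) + 1365 = (-4075 + ((5*sqrt(65) - 1424) + 1451)) + 1365 = (-4075 + ((-1424 + 5*sqrt(65)) + 1451)) + 1365 = (-4075 + (27 + 5*sqrt(65))) + 1365 = (-4048 + 5*sqrt(65)) + 1365 = -2683 + 5*sqrt(65) ≈ -2642.7)
-23*T = -23*(-2683 + 5*sqrt(65)) = 61709 - 115*sqrt(65)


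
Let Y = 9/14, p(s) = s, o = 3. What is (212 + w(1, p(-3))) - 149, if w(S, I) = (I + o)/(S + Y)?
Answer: 63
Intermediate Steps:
Y = 9/14 (Y = 9*(1/14) = 9/14 ≈ 0.64286)
w(S, I) = (3 + I)/(9/14 + S) (w(S, I) = (I + 3)/(S + 9/14) = (3 + I)/(9/14 + S))
(212 + w(1, p(-3))) - 149 = (212 + 14*(3 - 3)/(9 + 14*1)) - 149 = (212 + 14*0/(9 + 14)) - 149 = (212 + 14*0/23) - 149 = (212 + 14*(1/23)*0) - 149 = (212 + 0) - 149 = 212 - 149 = 63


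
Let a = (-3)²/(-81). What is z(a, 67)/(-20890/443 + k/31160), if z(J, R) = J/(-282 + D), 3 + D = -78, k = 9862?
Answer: -6901940/1056161532789 ≈ -6.5349e-6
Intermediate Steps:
D = -81 (D = -3 - 78 = -81)
a = -⅑ (a = 9*(-1/81) = -⅑ ≈ -0.11111)
z(J, R) = -J/363 (z(J, R) = J/(-282 - 81) = J/(-363) = -J/363)
z(a, 67)/(-20890/443 + k/31160) = (-1/363*(-⅑))/(-20890/443 + 9862/31160) = 1/(3267*(-20890*1/443 + 9862*(1/31160))) = 1/(3267*(-20890/443 + 4931/15580)) = 1/(3267*(-323281767/6901940)) = (1/3267)*(-6901940/323281767) = -6901940/1056161532789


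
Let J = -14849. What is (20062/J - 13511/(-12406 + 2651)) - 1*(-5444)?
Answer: 788579180809/144851995 ≈ 5444.0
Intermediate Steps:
(20062/J - 13511/(-12406 + 2651)) - 1*(-5444) = (20062/(-14849) - 13511/(-12406 + 2651)) - 1*(-5444) = (20062*(-1/14849) - 13511/(-9755)) + 5444 = (-20062/14849 - 13511*(-1/9755)) + 5444 = (-20062/14849 + 13511/9755) + 5444 = 4920029/144851995 + 5444 = 788579180809/144851995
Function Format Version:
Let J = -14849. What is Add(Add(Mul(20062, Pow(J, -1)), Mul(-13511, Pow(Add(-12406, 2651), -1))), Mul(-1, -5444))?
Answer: Rational(788579180809, 144851995) ≈ 5444.0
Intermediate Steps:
Add(Add(Mul(20062, Pow(J, -1)), Mul(-13511, Pow(Add(-12406, 2651), -1))), Mul(-1, -5444)) = Add(Add(Mul(20062, Pow(-14849, -1)), Mul(-13511, Pow(Add(-12406, 2651), -1))), Mul(-1, -5444)) = Add(Add(Mul(20062, Rational(-1, 14849)), Mul(-13511, Pow(-9755, -1))), 5444) = Add(Add(Rational(-20062, 14849), Mul(-13511, Rational(-1, 9755))), 5444) = Add(Add(Rational(-20062, 14849), Rational(13511, 9755)), 5444) = Add(Rational(4920029, 144851995), 5444) = Rational(788579180809, 144851995)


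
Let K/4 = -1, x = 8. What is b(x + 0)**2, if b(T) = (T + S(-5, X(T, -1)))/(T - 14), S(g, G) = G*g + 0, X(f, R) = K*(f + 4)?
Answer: 15376/9 ≈ 1708.4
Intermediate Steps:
K = -4 (K = 4*(-1) = -4)
X(f, R) = -16 - 4*f (X(f, R) = -4*(f + 4) = -4*(4 + f) = -16 - 4*f)
S(g, G) = G*g
b(T) = (80 + 21*T)/(-14 + T) (b(T) = (T + (-16 - 4*T)*(-5))/(T - 14) = (T + (80 + 20*T))/(-14 + T) = (80 + 21*T)/(-14 + T))
b(x + 0)**2 = ((80 + 21*(8 + 0))/(-14 + (8 + 0)))**2 = ((80 + 21*8)/(-14 + 8))**2 = ((80 + 168)/(-6))**2 = (-1/6*248)**2 = (-124/3)**2 = 15376/9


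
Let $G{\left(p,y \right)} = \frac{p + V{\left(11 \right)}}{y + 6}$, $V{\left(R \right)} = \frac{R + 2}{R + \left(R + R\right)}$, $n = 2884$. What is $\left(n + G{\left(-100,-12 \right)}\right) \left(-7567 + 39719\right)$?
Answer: $\frac{9232752244}{99} \approx 9.326 \cdot 10^{7}$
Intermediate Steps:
$V{\left(R \right)} = \frac{2 + R}{3 R}$ ($V{\left(R \right)} = \frac{2 + R}{R + 2 R} = \frac{2 + R}{3 R}$)
$G{\left(p,y \right)} = \frac{\frac{13}{33} + p}{6 + y}$ ($G{\left(p,y \right)} = \frac{p + \frac{2 + 11}{3 \cdot 11}}{y + 6} = \frac{p + \frac{1}{3} \cdot \frac{1}{11} \cdot 13}{6 + y} = \frac{p + \frac{13}{33}}{6 + y} = \frac{\frac{13}{33} + p}{6 + y}$)
$\left(n + G{\left(-100,-12 \right)}\right) \left(-7567 + 39719\right) = \left(2884 + \frac{\frac{13}{33} - 100}{6 - 12}\right) \left(-7567 + 39719\right) = \left(2884 + \frac{1}{-6} \left(- \frac{3287}{33}\right)\right) 32152 = \left(2884 - - \frac{3287}{198}\right) 32152 = \left(2884 + \frac{3287}{198}\right) 32152 = \frac{574319}{198} \cdot 32152 = \frac{9232752244}{99}$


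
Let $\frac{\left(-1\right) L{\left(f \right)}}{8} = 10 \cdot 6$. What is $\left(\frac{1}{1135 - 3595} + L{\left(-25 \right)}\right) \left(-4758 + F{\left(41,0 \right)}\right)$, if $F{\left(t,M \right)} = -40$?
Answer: $\frac{2832741599}{1230} \approx 2.303 \cdot 10^{6}$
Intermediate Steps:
$L{\left(f \right)} = -480$ ($L{\left(f \right)} = - 8 \cdot 10 \cdot 6 = \left(-8\right) 60 = -480$)
$\left(\frac{1}{1135 - 3595} + L{\left(-25 \right)}\right) \left(-4758 + F{\left(41,0 \right)}\right) = \left(\frac{1}{1135 - 3595} - 480\right) \left(-4758 - 40\right) = \left(\frac{1}{-2460} - 480\right) \left(-4798\right) = \left(- \frac{1}{2460} - 480\right) \left(-4798\right) = \left(- \frac{1180801}{2460}\right) \left(-4798\right) = \frac{2832741599}{1230}$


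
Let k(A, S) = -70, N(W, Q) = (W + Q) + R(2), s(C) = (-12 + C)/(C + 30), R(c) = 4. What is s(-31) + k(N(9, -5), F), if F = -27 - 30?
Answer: -27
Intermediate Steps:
s(C) = (-12 + C)/(30 + C)
N(W, Q) = 4 + Q + W (N(W, Q) = (W + Q) + 4 = (Q + W) + 4 = 4 + Q + W)
F = -57
s(-31) + k(N(9, -5), F) = (-12 - 31)/(30 - 31) - 70 = -43/(-1) - 70 = -1*(-43) - 70 = 43 - 70 = -27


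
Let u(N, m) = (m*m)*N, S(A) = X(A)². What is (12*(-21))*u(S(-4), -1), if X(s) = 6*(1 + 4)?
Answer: -226800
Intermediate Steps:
X(s) = 30 (X(s) = 6*5 = 30)
S(A) = 900 (S(A) = 30² = 900)
u(N, m) = N*m² (u(N, m) = m²*N = N*m²)
(12*(-21))*u(S(-4), -1) = (12*(-21))*(900*(-1)²) = -226800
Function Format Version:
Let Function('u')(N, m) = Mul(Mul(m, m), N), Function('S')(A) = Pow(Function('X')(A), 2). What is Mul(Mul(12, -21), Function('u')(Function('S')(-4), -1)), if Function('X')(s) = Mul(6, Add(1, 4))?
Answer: -226800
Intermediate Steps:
Function('X')(s) = 30 (Function('X')(s) = Mul(6, 5) = 30)
Function('S')(A) = 900 (Function('S')(A) = Pow(30, 2) = 900)
Function('u')(N, m) = Mul(N, Pow(m, 2)) (Function('u')(N, m) = Mul(Pow(m, 2), N) = Mul(N, Pow(m, 2)))
Mul(Mul(12, -21), Function('u')(Function('S')(-4), -1)) = Mul(Mul(12, -21), Mul(900, Pow(-1, 2))) = Mul(-252, Mul(900, 1)) = Mul(-252, 900) = -226800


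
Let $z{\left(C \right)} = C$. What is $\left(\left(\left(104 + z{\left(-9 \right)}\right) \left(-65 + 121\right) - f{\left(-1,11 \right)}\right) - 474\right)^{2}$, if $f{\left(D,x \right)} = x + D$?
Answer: $23386896$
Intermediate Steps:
$f{\left(D,x \right)} = D + x$
$\left(\left(\left(104 + z{\left(-9 \right)}\right) \left(-65 + 121\right) - f{\left(-1,11 \right)}\right) - 474\right)^{2} = \left(\left(\left(104 - 9\right) \left(-65 + 121\right) - \left(-1 + 11\right)\right) - 474\right)^{2} = \left(\left(95 \cdot 56 - 10\right) - 474\right)^{2} = \left(\left(5320 - 10\right) - 474\right)^{2} = \left(5310 - 474\right)^{2} = 4836^{2} = 23386896$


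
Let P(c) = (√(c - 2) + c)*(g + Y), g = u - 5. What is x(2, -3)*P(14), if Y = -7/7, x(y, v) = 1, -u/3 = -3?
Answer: 42 + 6*√3 ≈ 52.392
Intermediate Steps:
u = 9 (u = -3*(-3) = 9)
Y = -1 (Y = -7*⅐ = -1)
g = 4 (g = 9 - 5 = 4)
P(c) = 3*c + 3*√(-2 + c) (P(c) = (√(c - 2) + c)*(4 - 1) = (√(-2 + c) + c)*3 = (c + √(-2 + c))*3 = 3*c + 3*√(-2 + c))
x(2, -3)*P(14) = 1*(3*14 + 3*√(-2 + 14)) = 1*(42 + 3*√12) = 1*(42 + 3*(2*√3)) = 1*(42 + 6*√3) = 42 + 6*√3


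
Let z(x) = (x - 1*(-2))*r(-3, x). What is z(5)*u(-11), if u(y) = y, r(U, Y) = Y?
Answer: -385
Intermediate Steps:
z(x) = x*(2 + x) (z(x) = (x - 1*(-2))*x = (x + 2)*x = (2 + x)*x = x*(2 + x))
z(5)*u(-11) = (5*(2 + 5))*(-11) = (5*7)*(-11) = 35*(-11) = -385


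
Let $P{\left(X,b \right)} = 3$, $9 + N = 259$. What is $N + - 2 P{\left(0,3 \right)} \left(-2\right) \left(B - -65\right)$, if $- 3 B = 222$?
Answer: $142$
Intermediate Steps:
$N = 250$ ($N = -9 + 259 = 250$)
$B = -74$ ($B = \left(- \frac{1}{3}\right) 222 = -74$)
$N + - 2 P{\left(0,3 \right)} \left(-2\right) \left(B - -65\right) = 250 + \left(-2\right) 3 \left(-2\right) \left(-74 - -65\right) = 250 + \left(-6\right) \left(-2\right) \left(-74 + 65\right) = 250 + 12 \left(-9\right) = 250 - 108 = 142$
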